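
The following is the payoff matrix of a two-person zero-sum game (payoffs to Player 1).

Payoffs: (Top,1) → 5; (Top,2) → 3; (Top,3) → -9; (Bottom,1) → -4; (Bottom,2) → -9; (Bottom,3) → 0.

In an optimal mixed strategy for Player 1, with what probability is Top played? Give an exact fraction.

Row minima: Top → -9, Bottom → -9; maximin = -9.
Column maxima: 1 → 5, 2 → 3, 3 → 0; minimax = 0.
-9 ≠ 0, so there is no saddle point; optimal play is mixed.
1 is strictly dominated by 2 (it gives Player 1 strictly more in every row), so Player 2 never plays it.
On the remaining 2×2 (Top, Bottom vs 2, 3):
Let Player 1 play Top with probability p. Expected payoff against 2: 3p + (-9)(1−p) = 12p − 9; against 3: (-9)p + 0(1−p) = −9p.
Setting these equal: 12p − 9 = −9p ⇒ 21p = 9 ⇒ p = 3/7, and the value is (12)·(3/7) − 9 = -27/7.
For Player 2: with q = P(2), equating Top's and Bottom's payoffs gives 12q − 9 = −9q ⇒ q = 3/7.

3/7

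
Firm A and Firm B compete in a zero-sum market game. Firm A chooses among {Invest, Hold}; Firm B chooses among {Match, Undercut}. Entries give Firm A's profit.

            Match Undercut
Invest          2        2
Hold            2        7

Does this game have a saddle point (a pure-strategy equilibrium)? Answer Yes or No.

Yes

Row minima: Invest → 2, Hold → 2; maximin = 2.
Column maxima: Match → 2, Undercut → 7; minimax = 2.
maximin = minimax = 2, so a saddle point exists.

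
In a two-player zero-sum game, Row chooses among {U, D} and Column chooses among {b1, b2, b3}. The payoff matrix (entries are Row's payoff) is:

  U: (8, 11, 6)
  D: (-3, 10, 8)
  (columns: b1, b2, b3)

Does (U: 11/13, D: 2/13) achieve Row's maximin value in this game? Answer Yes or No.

Against b1 this mix gives (11/13)·8 + (2/13)·(-3) = 82/13.
Against b2 this mix gives (11/13)·11 + (2/13)·10 = 141/13.
Against b3 this mix gives (11/13)·6 + (2/13)·8 = 82/13.
All of Column's active replies (b1, b3) yield 82/13, and no column does worse for Row. The mix makes Column indifferent and guarantees 82/13, so it is optimal.

Yes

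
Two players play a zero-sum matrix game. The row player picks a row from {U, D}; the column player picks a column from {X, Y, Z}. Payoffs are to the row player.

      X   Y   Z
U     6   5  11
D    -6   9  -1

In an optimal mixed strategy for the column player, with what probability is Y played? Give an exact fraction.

Row minima: U → 5, D → -6; maximin = 5.
Column maxima: X → 6, Y → 9, Z → 11; minimax = 6.
5 ≠ 6, so there is no saddle point; optimal play is mixed.
Z is strictly dominated by X (it gives the row player strictly more in every row), so the column player never plays it.
On the remaining 2×2 (U, D vs X, Y):
Let the row player play U with probability p. Expected payoff against X: 6p + (-6)(1−p) = 12p − 6; against Y: 5p + 9(1−p) = −4p + 9.
Setting these equal: 12p − 6 = −4p + 9 ⇒ 16p = 15 ⇒ p = 15/16, and the value is (12)·(15/16) − 6 = 21/4.
For the column player: with q = P(X), equating U's and D's payoffs gives q + 5 = −15q + 9 ⇒ q = 1/4.

3/4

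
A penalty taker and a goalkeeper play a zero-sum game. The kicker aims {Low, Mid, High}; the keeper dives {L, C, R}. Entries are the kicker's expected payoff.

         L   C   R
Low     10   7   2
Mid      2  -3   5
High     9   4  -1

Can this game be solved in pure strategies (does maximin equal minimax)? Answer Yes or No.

No

Row minima: Low → 2, Mid → -3, High → -1; maximin = 2.
Column maxima: L → 10, C → 7, R → 5; minimax = 5.
2 ≠ 5, so no pure-strategy equilibrium exists.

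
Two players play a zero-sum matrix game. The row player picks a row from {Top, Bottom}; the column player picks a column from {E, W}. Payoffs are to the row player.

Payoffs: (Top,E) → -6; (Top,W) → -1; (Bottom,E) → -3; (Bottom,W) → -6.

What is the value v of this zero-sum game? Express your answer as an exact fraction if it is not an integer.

Row minima: Top → -6, Bottom → -6; maximin = -6.
Column maxima: E → -3, W → -1; minimax = -3.
-6 ≠ -3, so there is no saddle point; optimal play is mixed.
Let the row player play Top with probability p. Expected payoff against E: (-6)p + (-3)(1−p) = −3p − 3; against W: (-1)p + (-6)(1−p) = 5p − 6.
Setting these equal: −3p − 3 = 5p − 6 ⇒ −8p = -3 ⇒ p = 3/8, and the value is (-3)·(3/8) − 3 = -33/8.
For the column player: with q = P(E), equating Top's and Bottom's payoffs gives −5q − 1 = 3q − 6 ⇒ q = 5/8.

-33/8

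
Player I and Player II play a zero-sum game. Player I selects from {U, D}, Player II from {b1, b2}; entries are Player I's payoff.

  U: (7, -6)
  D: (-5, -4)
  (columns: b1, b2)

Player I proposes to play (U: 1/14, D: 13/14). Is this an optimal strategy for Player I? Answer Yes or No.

Yes

Against b1 this mix gives (1/14)·7 + (13/14)·(-5) = -29/7.
Against b2 this mix gives (1/14)·(-6) + (13/14)·(-4) = -29/7.
All of Player II's active replies (b1, b2) yield -29/7, and no column does worse for Player I. The mix makes Player II indifferent and guarantees -29/7, so it is optimal.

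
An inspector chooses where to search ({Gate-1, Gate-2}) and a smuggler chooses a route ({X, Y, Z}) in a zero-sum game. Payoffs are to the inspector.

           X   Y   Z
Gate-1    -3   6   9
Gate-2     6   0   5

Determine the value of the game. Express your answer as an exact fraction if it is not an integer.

Row minima: Gate-1 → -3, Gate-2 → 0; maximin = 0.
Column maxima: X → 6, Y → 6, Z → 9; minimax = 6.
0 ≠ 6, so there is no saddle point; optimal play is mixed.
Z is strictly dominated by Y (it gives the inspector strictly more in every row), so the smuggler never plays it.
On the remaining 2×2 (Gate-1, Gate-2 vs X, Y):
Let the inspector play Gate-1 with probability p. Expected payoff against X: (-3)p + 6(1−p) = −9p + 6; against Y: 6p + 0(1−p) = 6p.
Setting these equal: −9p + 6 = 6p ⇒ −15p = -6 ⇒ p = 2/5, and the value is (-9)·(2/5) + 6 = 12/5.
For the smuggler: with q = P(X), equating Gate-1's and Gate-2's payoffs gives −9q + 6 = 6q ⇒ q = 2/5.

12/5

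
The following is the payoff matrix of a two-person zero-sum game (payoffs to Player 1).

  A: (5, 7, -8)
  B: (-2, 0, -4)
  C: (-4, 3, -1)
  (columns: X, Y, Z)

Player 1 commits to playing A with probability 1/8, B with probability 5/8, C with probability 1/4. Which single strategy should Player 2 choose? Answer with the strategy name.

If Player 2 plays X, Player 1's expected payoff is (1/8)·5 + (5/8)·(-2) + (1/4)·(-4) = -13/8.
If Player 2 plays Y, Player 1's expected payoff is (1/8)·7 + (5/8)·0 + (1/4)·3 = 13/8.
If Player 2 plays Z, Player 1's expected payoff is (1/8)·(-8) + (5/8)·(-4) + (1/4)·(-1) = -15/4.
Player 2 minimizes Player 1's payoff; the smallest is -15/4, so the best response is Z.

Z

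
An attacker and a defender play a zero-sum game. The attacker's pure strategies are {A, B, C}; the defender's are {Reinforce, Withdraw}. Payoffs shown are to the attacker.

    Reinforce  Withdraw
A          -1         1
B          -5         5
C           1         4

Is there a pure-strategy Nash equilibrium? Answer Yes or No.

Yes

Row minima: A → -1, B → -5, C → 1; maximin = 1.
Column maxima: Reinforce → 1, Withdraw → 5; minimax = 1.
maximin = minimax = 1, so a saddle point exists.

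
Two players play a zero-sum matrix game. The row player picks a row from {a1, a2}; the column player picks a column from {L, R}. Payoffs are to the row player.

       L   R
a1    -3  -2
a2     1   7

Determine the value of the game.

1

Row minima: a1 → -3, a2 → 1; maximin = 1.
Column maxima: L → 1, R → 7; minimax = 1.
Since maximin = minimax = 1, there is a saddle point and the value is 1.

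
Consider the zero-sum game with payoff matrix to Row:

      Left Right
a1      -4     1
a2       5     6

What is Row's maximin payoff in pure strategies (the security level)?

5

Row minima: a1 → -4, a2 → 5.
The best of these is 5.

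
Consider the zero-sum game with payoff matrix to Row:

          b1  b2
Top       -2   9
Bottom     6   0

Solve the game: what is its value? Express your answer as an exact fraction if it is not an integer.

54/17

Row minima: Top → -2, Bottom → 0; maximin = 0.
Column maxima: b1 → 6, b2 → 9; minimax = 6.
0 ≠ 6, so there is no saddle point; optimal play is mixed.
Let Row play Top with probability p. Expected payoff against b1: (-2)p + 6(1−p) = −8p + 6; against b2: 9p + 0(1−p) = 9p.
Setting these equal: −8p + 6 = 9p ⇒ −17p = -6 ⇒ p = 6/17, and the value is (-8)·(6/17) + 6 = 54/17.
For Column: with q = P(b1), equating Top's and Bottom's payoffs gives −11q + 9 = 6q ⇒ q = 9/17.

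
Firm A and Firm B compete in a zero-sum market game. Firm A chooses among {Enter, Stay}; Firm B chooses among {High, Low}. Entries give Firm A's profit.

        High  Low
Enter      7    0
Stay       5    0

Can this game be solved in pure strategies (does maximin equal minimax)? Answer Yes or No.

Yes

Row minima: Enter → 0, Stay → 0; maximin = 0.
Column maxima: High → 7, Low → 0; minimax = 0.
maximin = minimax = 0, so a saddle point exists.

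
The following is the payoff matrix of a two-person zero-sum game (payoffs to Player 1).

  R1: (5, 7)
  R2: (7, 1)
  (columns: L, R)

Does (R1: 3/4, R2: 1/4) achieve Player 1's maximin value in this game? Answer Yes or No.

Against L this mix gives (3/4)·5 + (1/4)·7 = 11/2.
Against R this mix gives (3/4)·7 + (1/4)·1 = 11/2.
All of Player 2's active replies (L, R) yield 11/2, and no column does worse for Player 1. The mix makes Player 2 indifferent and guarantees 11/2, so it is optimal.

Yes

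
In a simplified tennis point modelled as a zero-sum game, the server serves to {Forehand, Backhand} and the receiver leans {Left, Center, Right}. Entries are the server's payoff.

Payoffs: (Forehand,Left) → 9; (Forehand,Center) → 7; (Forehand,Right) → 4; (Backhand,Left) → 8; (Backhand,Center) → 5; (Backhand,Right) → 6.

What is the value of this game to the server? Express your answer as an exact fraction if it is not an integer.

11/2

Row minima: Forehand → 4, Backhand → 5; maximin = 5.
Column maxima: Left → 9, Center → 7, Right → 6; minimax = 6.
5 ≠ 6, so there is no saddle point; optimal play is mixed.
Left is strictly dominated by Center (it gives the server strictly more in every row), so the receiver never plays it.
On the remaining 2×2 (Forehand, Backhand vs Center, Right):
Let the server play Forehand with probability p. Expected payoff against Center: 7p + 5(1−p) = 2p + 5; against Right: 4p + 6(1−p) = −2p + 6.
Setting these equal: 2p + 5 = −2p + 6 ⇒ 4p = 1 ⇒ p = 1/4, and the value is (2)·(1/4) + 5 = 11/2.
For the receiver: with q = P(Center), equating Forehand's and Backhand's payoffs gives 3q + 4 = −q + 6 ⇒ q = 1/2.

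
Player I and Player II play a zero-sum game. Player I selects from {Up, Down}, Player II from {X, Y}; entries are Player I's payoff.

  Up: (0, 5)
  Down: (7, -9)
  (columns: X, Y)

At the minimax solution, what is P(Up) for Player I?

Row minima: Up → 0, Down → -9; maximin = 0.
Column maxima: X → 7, Y → 5; minimax = 5.
0 ≠ 5, so there is no saddle point; optimal play is mixed.
Let Player I play Up with probability p. Expected payoff against X: 0p + 7(1−p) = −7p + 7; against Y: 5p + (-9)(1−p) = 14p − 9.
Setting these equal: −7p + 7 = 14p − 9 ⇒ −21p = -16 ⇒ p = 16/21, and the value is (-7)·(16/21) + 7 = 5/3.
For Player II: with q = P(X), equating Up's and Down's payoffs gives −5q + 5 = 16q − 9 ⇒ q = 2/3.

16/21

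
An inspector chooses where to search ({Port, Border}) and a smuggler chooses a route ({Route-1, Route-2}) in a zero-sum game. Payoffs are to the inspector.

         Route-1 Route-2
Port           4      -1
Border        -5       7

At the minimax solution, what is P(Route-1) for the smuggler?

Row minima: Port → -1, Border → -5; maximin = -1.
Column maxima: Route-1 → 4, Route-2 → 7; minimax = 4.
-1 ≠ 4, so there is no saddle point; optimal play is mixed.
Let the inspector play Port with probability p. Expected payoff against Route-1: 4p + (-5)(1−p) = 9p − 5; against Route-2: (-1)p + 7(1−p) = −8p + 7.
Setting these equal: 9p − 5 = −8p + 7 ⇒ 17p = 12 ⇒ p = 12/17, and the value is (9)·(12/17) − 5 = 23/17.
For the smuggler: with q = P(Route-1), equating Port's and Border's payoffs gives 5q − 1 = −12q + 7 ⇒ q = 8/17.

8/17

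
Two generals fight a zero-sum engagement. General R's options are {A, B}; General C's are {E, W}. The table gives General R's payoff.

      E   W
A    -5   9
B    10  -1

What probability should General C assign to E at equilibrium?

Row minima: A → -5, B → -1; maximin = -1.
Column maxima: E → 10, W → 9; minimax = 9.
-1 ≠ 9, so there is no saddle point; optimal play is mixed.
Let General R play A with probability p. Expected payoff against E: (-5)p + 10(1−p) = −15p + 10; against W: 9p + (-1)(1−p) = 10p − 1.
Setting these equal: −15p + 10 = 10p − 1 ⇒ −25p = -11 ⇒ p = 11/25, and the value is (-15)·(11/25) + 10 = 17/5.
For General C: with q = P(E), equating A's and B's payoffs gives −14q + 9 = 11q − 1 ⇒ q = 2/5.

2/5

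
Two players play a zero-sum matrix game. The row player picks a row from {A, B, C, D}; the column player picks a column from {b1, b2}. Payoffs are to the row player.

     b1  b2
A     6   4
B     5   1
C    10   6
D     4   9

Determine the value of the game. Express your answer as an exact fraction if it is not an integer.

Row minima: A → 4, B → 1, C → 6, D → 4; maximin = 6.
Column maxima: b1 → 10, b2 → 9; minimax = 9.
6 ≠ 9, so there is no saddle point; optimal play is mixed.
A is strictly dominated by C, so the row player never plays it.
B is strictly dominated by C, so the row player never plays it.
On the remaining 2×2 (C, D vs b1, b2):
Let the row player play C with probability p. Expected payoff against b1: 10p + 4(1−p) = 6p + 4; against b2: 6p + 9(1−p) = −3p + 9.
Setting these equal: 6p + 4 = −3p + 9 ⇒ 9p = 5 ⇒ p = 5/9, and the value is (6)·(5/9) + 4 = 22/3.
For the column player: with q = P(b1), equating C's and D's payoffs gives 4q + 6 = −5q + 9 ⇒ q = 1/3.

22/3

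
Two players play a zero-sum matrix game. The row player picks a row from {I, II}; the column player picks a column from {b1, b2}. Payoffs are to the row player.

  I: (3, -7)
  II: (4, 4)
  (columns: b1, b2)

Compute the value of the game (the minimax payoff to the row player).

Row minima: I → -7, II → 4; maximin = 4.
Column maxima: b1 → 4, b2 → 4; minimax = 4.
Since maximin = minimax = 4, there is a saddle point and the value is 4.

4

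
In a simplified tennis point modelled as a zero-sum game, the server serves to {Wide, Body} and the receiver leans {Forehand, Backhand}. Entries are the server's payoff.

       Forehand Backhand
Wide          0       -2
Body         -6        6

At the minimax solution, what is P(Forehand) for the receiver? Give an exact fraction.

4/7

Row minima: Wide → -2, Body → -6; maximin = -2.
Column maxima: Forehand → 0, Backhand → 6; minimax = 0.
-2 ≠ 0, so there is no saddle point; optimal play is mixed.
Let the server play Wide with probability p. Expected payoff against Forehand: 0p + (-6)(1−p) = 6p − 6; against Backhand: (-2)p + 6(1−p) = −8p + 6.
Setting these equal: 6p − 6 = −8p + 6 ⇒ 14p = 12 ⇒ p = 6/7, and the value is (6)·(6/7) − 6 = -6/7.
For the receiver: with q = P(Forehand), equating Wide's and Body's payoffs gives 2q − 2 = −12q + 6 ⇒ q = 4/7.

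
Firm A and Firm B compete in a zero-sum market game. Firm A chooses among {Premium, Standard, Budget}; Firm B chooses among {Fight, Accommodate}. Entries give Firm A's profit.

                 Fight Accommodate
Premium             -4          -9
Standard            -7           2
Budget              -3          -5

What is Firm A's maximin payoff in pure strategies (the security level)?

Row minima: Premium → -9, Standard → -7, Budget → -5.
The best of these is -5.

-5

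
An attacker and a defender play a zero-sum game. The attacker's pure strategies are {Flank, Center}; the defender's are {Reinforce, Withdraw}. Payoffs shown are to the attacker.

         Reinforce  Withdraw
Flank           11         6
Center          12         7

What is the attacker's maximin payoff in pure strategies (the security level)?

Row minima: Flank → 6, Center → 7.
The best of these is 7.

7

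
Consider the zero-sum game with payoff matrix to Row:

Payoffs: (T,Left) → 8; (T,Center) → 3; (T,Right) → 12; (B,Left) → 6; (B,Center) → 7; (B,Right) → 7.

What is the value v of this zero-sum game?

Row minima: T → 3, B → 6; maximin = 6.
Column maxima: Left → 8, Center → 7, Right → 12; minimax = 7.
6 ≠ 7, so there is no saddle point; optimal play is mixed.
Right is strictly dominated by Left (it gives Row strictly more in every row), so Column never plays it.
On the remaining 2×2 (T, B vs Left, Center):
Let Row play T with probability p. Expected payoff against Left: 8p + 6(1−p) = 2p + 6; against Center: 3p + 7(1−p) = −4p + 7.
Setting these equal: 2p + 6 = −4p + 7 ⇒ 6p = 1 ⇒ p = 1/6, and the value is (2)·(1/6) + 6 = 19/3.
For Column: with q = P(Left), equating T's and B's payoffs gives 5q + 3 = −q + 7 ⇒ q = 2/3.

19/3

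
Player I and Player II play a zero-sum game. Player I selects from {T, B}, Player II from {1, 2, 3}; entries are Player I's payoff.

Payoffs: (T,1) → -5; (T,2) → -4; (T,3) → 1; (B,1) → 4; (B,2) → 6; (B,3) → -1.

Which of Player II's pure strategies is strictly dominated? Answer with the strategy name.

1 holds Player I's payoff strictly below 2 in every row: -5 < -4, 4 < 6.
So 2 is strictly dominated for Player II.

2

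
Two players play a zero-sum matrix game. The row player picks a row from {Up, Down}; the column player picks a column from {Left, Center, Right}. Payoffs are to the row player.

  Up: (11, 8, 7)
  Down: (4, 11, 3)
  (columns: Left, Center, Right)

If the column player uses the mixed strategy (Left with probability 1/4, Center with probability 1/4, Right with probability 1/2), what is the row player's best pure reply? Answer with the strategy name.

Expected payoff of Up: (1/4)·11 + (1/4)·8 + (1/2)·7 = 33/4.
Expected payoff of Down: (1/4)·4 + (1/4)·11 + (1/2)·3 = 21/4.
The largest is 33/4, so the row player's best response is Up.

Up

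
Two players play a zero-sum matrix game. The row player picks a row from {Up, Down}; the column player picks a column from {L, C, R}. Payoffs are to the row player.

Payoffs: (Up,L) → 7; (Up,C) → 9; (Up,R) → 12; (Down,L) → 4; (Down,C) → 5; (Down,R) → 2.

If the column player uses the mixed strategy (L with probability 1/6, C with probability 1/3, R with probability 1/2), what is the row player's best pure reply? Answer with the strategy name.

Expected payoff of Up: (1/6)·7 + (1/3)·9 + (1/2)·12 = 61/6.
Expected payoff of Down: (1/6)·4 + (1/3)·5 + (1/2)·2 = 10/3.
The largest is 61/6, so the row player's best response is Up.

Up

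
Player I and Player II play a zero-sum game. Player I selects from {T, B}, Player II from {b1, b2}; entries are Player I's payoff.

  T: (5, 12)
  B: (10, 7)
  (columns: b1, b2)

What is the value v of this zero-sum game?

Row minima: T → 5, B → 7; maximin = 7.
Column maxima: b1 → 10, b2 → 12; minimax = 10.
7 ≠ 10, so there is no saddle point; optimal play is mixed.
Let Player I play T with probability p. Expected payoff against b1: 5p + 10(1−p) = −5p + 10; against b2: 12p + 7(1−p) = 5p + 7.
Setting these equal: −5p + 10 = 5p + 7 ⇒ −10p = -3 ⇒ p = 3/10, and the value is (-5)·(3/10) + 10 = 17/2.
For Player II: with q = P(b1), equating T's and B's payoffs gives −7q + 12 = 3q + 7 ⇒ q = 1/2.

17/2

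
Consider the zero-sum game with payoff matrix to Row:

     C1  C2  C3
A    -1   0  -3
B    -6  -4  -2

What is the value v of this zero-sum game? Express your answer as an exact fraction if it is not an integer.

Row minima: A → -3, B → -6; maximin = -3.
Column maxima: C1 → -1, C2 → 0, C3 → -2; minimax = -2.
-3 ≠ -2, so there is no saddle point; optimal play is mixed.
C2 is strictly dominated by C1 (it gives Row strictly more in every row), so Column never plays it.
On the remaining 2×2 (A, B vs C1, C3):
Let Row play A with probability p. Expected payoff against C1: (-1)p + (-6)(1−p) = 5p − 6; against C3: (-3)p + (-2)(1−p) = −p − 2.
Setting these equal: 5p − 6 = −p − 2 ⇒ 6p = 4 ⇒ p = 2/3, and the value is (5)·(2/3) − 6 = -8/3.
For Column: with q = P(C1), equating A's and B's payoffs gives 2q − 3 = −4q − 2 ⇒ q = 1/6.

-8/3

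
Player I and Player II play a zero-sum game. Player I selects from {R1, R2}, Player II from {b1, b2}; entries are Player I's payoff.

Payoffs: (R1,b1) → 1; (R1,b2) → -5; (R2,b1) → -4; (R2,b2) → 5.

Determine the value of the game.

Row minima: R1 → -5, R2 → -4; maximin = -4.
Column maxima: b1 → 1, b2 → 5; minimax = 1.
-4 ≠ 1, so there is no saddle point; optimal play is mixed.
Let Player I play R1 with probability p. Expected payoff against b1: 1p + (-4)(1−p) = 5p − 4; against b2: (-5)p + 5(1−p) = −10p + 5.
Setting these equal: 5p − 4 = −10p + 5 ⇒ 15p = 9 ⇒ p = 3/5, and the value is (5)·(3/5) − 4 = -1.
For Player II: with q = P(b1), equating R1's and R2's payoffs gives 6q − 5 = −9q + 5 ⇒ q = 2/3.

-1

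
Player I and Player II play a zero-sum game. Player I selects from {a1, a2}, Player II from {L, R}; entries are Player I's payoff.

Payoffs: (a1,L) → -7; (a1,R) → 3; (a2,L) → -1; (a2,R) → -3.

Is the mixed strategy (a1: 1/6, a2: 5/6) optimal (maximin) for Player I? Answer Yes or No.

Yes

Against L this mix gives (1/6)·(-7) + (5/6)·(-1) = -2.
Against R this mix gives (1/6)·3 + (5/6)·(-3) = -2.
All of Player II's active replies (L, R) yield -2, and no column does worse for Player I. The mix makes Player II indifferent and guarantees -2, so it is optimal.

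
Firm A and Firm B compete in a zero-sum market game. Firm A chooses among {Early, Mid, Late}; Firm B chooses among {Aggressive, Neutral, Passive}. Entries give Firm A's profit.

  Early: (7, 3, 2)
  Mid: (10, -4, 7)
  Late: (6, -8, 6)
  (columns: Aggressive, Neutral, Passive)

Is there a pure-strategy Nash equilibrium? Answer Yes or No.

No

Row minima: Early → 2, Mid → -4, Late → -8; maximin = 2.
Column maxima: Aggressive → 10, Neutral → 3, Passive → 7; minimax = 3.
2 ≠ 3, so no pure-strategy equilibrium exists.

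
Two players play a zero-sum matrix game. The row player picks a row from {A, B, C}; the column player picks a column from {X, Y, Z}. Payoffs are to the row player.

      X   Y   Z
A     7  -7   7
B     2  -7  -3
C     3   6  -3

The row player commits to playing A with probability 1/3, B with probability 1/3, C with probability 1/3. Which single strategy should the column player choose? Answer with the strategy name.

Y

If the column player plays X, the row player's expected payoff is (1/3)·7 + (1/3)·2 + (1/3)·3 = 4.
If the column player plays Y, the row player's expected payoff is (1/3)·(-7) + (1/3)·(-7) + (1/3)·6 = -8/3.
If the column player plays Z, the row player's expected payoff is (1/3)·7 + (1/3)·(-3) + (1/3)·(-3) = 1/3.
The column player minimizes the row player's payoff; the smallest is -8/3, so the best response is Y.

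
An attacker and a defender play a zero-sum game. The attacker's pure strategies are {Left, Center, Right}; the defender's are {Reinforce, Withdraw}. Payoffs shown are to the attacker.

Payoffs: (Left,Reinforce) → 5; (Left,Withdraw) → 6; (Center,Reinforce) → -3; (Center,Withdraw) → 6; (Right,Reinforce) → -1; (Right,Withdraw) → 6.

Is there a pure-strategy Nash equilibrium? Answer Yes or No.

Yes

Row minima: Left → 5, Center → -3, Right → -1; maximin = 5.
Column maxima: Reinforce → 5, Withdraw → 6; minimax = 5.
maximin = minimax = 5, so a saddle point exists.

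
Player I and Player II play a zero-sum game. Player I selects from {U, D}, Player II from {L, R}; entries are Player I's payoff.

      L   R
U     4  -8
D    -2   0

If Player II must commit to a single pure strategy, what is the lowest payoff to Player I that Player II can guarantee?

Column maxima: L → 4, R → 0.
The smallest of these is 0.

0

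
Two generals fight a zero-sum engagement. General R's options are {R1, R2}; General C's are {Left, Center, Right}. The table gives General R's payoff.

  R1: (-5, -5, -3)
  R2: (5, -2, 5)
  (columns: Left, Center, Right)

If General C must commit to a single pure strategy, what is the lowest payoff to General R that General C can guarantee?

-2

Column maxima: Left → 5, Center → -2, Right → 5.
The smallest of these is -2.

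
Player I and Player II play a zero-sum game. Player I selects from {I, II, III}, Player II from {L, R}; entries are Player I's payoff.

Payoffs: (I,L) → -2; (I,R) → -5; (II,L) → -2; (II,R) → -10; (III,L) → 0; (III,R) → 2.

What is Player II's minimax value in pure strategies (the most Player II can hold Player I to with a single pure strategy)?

Column maxima: L → 0, R → 2.
The smallest of these is 0.

0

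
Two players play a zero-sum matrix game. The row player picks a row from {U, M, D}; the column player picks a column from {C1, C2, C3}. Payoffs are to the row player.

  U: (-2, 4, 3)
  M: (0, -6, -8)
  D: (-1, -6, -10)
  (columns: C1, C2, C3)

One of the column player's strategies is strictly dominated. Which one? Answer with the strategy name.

C2

C3 holds the row player's payoff strictly below C2 in every row: 3 < 4, -8 < -6, -10 < -6.
So C2 is strictly dominated for the column player.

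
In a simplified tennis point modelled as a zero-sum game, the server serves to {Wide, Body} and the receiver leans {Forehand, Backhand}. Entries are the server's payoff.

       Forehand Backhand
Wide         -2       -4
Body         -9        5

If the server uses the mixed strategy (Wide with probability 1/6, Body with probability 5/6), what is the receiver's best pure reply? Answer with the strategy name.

Forehand

If the receiver plays Forehand, the server's expected payoff is (1/6)·(-2) + (5/6)·(-9) = -47/6.
If the receiver plays Backhand, the server's expected payoff is (1/6)·(-4) + (5/6)·5 = 7/2.
The receiver minimizes the server's payoff; the smallest is -47/6, so the best response is Forehand.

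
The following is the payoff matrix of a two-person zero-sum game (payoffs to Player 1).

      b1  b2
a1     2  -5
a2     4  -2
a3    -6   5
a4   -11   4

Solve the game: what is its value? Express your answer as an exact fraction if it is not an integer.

Row minima: a1 → -5, a2 → -2, a3 → -6, a4 → -11; maximin = -2.
Column maxima: b1 → 4, b2 → 5; minimax = 4.
-2 ≠ 4, so there is no saddle point; optimal play is mixed.
a1 is strictly dominated by a2, so Player 1 never plays it.
a4 is strictly dominated by a3, so Player 1 never plays it.
On the remaining 2×2 (a2, a3 vs b1, b2):
Let Player 1 play a2 with probability p. Expected payoff against b1: 4p + (-6)(1−p) = 10p − 6; against b2: (-2)p + 5(1−p) = −7p + 5.
Setting these equal: 10p − 6 = −7p + 5 ⇒ 17p = 11 ⇒ p = 11/17, and the value is (10)·(11/17) − 6 = 8/17.
For Player 2: with q = P(b1), equating a2's and a3's payoffs gives 6q − 2 = −11q + 5 ⇒ q = 7/17.

8/17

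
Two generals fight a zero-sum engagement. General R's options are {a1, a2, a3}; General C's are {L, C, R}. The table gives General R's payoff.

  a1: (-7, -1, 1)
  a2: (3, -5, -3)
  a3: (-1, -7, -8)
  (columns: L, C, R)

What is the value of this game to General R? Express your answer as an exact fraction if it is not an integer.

Row minima: a1 → -7, a2 → -5, a3 → -8; maximin = -5.
Column maxima: L → 3, C → -1, R → 1; minimax = -1.
-5 ≠ -1, so there is no saddle point; optimal play is mixed.
a3 is strictly dominated by a2, so General R never plays it.
With a3 eliminated, R is strictly dominated by C (it gives General R strictly more in every remaining row), so General C never plays it.
On the remaining 2×2 (a1, a2 vs L, C):
Let General R play a1 with probability p. Expected payoff against L: (-7)p + 3(1−p) = −10p + 3; against C: (-1)p + (-5)(1−p) = 4p − 5.
Setting these equal: −10p + 3 = 4p − 5 ⇒ −14p = -8 ⇒ p = 4/7, and the value is (-10)·(4/7) + 3 = -19/7.
For General C: with q = P(L), equating a1's and a2's payoffs gives −6q − 1 = 8q − 5 ⇒ q = 2/7.

-19/7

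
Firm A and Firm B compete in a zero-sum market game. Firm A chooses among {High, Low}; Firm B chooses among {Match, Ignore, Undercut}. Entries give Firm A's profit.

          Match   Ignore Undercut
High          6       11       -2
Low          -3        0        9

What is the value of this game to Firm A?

Row minima: High → -2, Low → -3; maximin = -2.
Column maxima: Match → 6, Ignore → 11, Undercut → 9; minimax = 6.
-2 ≠ 6, so there is no saddle point; optimal play is mixed.
Ignore is strictly dominated by Match (it gives Firm A strictly more in every row), so Firm B never plays it.
On the remaining 2×2 (High, Low vs Match, Undercut):
Let Firm A play High with probability p. Expected payoff against Match: 6p + (-3)(1−p) = 9p − 3; against Undercut: (-2)p + 9(1−p) = −11p + 9.
Setting these equal: 9p − 3 = −11p + 9 ⇒ 20p = 12 ⇒ p = 3/5, and the value is (9)·(3/5) − 3 = 12/5.
For Firm B: with q = P(Match), equating High's and Low's payoffs gives 8q − 2 = −12q + 9 ⇒ q = 11/20.

12/5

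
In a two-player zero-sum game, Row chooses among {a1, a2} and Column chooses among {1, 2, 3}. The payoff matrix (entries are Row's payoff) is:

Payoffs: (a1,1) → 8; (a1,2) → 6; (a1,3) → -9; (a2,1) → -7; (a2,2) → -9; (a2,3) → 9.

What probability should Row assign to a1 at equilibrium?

6/11

Row minima: a1 → -9, a2 → -9; maximin = -9.
Column maxima: 1 → 8, 2 → 6, 3 → 9; minimax = 6.
-9 ≠ 6, so there is no saddle point; optimal play is mixed.
1 is strictly dominated by 2 (it gives Row strictly more in every row), so Column never plays it.
On the remaining 2×2 (a1, a2 vs 2, 3):
Let Row play a1 with probability p. Expected payoff against 2: 6p + (-9)(1−p) = 15p − 9; against 3: (-9)p + 9(1−p) = −18p + 9.
Setting these equal: 15p − 9 = −18p + 9 ⇒ 33p = 18 ⇒ p = 6/11, and the value is (15)·(6/11) − 9 = -9/11.
For Column: with q = P(2), equating a1's and a2's payoffs gives 15q − 9 = −18q + 9 ⇒ q = 6/11.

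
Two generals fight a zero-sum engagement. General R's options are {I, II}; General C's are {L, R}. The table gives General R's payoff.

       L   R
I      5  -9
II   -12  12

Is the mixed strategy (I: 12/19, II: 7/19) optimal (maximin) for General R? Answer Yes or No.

Against L this mix gives (12/19)·5 + (7/19)·(-12) = -24/19.
Against R this mix gives (12/19)·(-9) + (7/19)·12 = -24/19.
All of General C's active replies (L, R) yield -24/19, and no column does worse for General R. The mix makes General C indifferent and guarantees -24/19, so it is optimal.

Yes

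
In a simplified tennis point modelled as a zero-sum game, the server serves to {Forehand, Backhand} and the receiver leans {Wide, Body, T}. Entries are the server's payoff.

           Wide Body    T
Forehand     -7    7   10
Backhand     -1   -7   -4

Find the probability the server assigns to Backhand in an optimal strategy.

Row minima: Forehand → -7, Backhand → -7; maximin = -7.
Column maxima: Wide → -1, Body → 7, T → 10; minimax = -1.
-7 ≠ -1, so there is no saddle point; optimal play is mixed.
T is strictly dominated by Body (it gives the server strictly more in every row), so the receiver never plays it.
On the remaining 2×2 (Forehand, Backhand vs Wide, Body):
Let the server play Forehand with probability p. Expected payoff against Wide: (-7)p + (-1)(1−p) = −6p − 1; against Body: 7p + (-7)(1−p) = 14p − 7.
Setting these equal: −6p − 1 = 14p − 7 ⇒ −20p = -6 ⇒ p = 3/10, and the value is (-6)·(3/10) − 1 = -14/5.
For the receiver: with q = P(Wide), equating Forehand's and Backhand's payoffs gives −14q + 7 = 6q − 7 ⇒ q = 7/10.

7/10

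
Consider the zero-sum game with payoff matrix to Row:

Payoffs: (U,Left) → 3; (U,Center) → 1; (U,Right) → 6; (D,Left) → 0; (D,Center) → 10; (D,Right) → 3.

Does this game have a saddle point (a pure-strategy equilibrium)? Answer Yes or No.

Row minima: U → 1, D → 0; maximin = 1.
Column maxima: Left → 3, Center → 10, Right → 6; minimax = 3.
1 ≠ 3, so no pure-strategy equilibrium exists.

No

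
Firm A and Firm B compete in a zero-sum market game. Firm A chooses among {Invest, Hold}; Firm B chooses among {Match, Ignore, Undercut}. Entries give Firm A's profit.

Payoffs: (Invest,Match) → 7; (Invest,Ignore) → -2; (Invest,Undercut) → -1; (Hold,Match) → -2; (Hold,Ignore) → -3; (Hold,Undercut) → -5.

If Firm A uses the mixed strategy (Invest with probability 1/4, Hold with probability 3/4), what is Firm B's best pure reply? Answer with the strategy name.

Undercut

If Firm B plays Match, Firm A's expected payoff is (1/4)·7 + (3/4)·(-2) = 1/4.
If Firm B plays Ignore, Firm A's expected payoff is (1/4)·(-2) + (3/4)·(-3) = -11/4.
If Firm B plays Undercut, Firm A's expected payoff is (1/4)·(-1) + (3/4)·(-5) = -4.
Firm B minimizes Firm A's payoff; the smallest is -4, so the best response is Undercut.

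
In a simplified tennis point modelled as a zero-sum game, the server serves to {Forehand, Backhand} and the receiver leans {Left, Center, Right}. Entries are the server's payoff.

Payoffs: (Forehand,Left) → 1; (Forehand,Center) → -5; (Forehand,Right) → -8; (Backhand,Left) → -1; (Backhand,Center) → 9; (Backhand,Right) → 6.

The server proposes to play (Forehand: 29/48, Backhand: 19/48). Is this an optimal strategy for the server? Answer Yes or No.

No

Against Left this mix gives (29/48)·1 + (19/48)·(-1) = 5/24.
Against Center this mix gives (29/48)·(-5) + (19/48)·9 = 13/24.
Against Right this mix gives (29/48)·(-8) + (19/48)·6 = -59/24.
The receiver will play Right, holding the server to -59/24. Shifting weight toward the row that does better against Right would raise this floor (the equalizing mix achieves -1/8 against both Right and Left), so the proposed strategy is not optimal.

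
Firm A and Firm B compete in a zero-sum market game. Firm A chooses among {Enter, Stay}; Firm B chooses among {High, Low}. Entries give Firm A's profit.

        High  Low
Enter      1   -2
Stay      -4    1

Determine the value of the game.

-7/8

Row minima: Enter → -2, Stay → -4; maximin = -2.
Column maxima: High → 1, Low → 1; minimax = 1.
-2 ≠ 1, so there is no saddle point; optimal play is mixed.
Let Firm A play Enter with probability p. Expected payoff against High: 1p + (-4)(1−p) = 5p − 4; against Low: (-2)p + 1(1−p) = −3p + 1.
Setting these equal: 5p − 4 = −3p + 1 ⇒ 8p = 5 ⇒ p = 5/8, and the value is (5)·(5/8) − 4 = -7/8.
For Firm B: with q = P(High), equating Enter's and Stay's payoffs gives 3q − 2 = −5q + 1 ⇒ q = 3/8.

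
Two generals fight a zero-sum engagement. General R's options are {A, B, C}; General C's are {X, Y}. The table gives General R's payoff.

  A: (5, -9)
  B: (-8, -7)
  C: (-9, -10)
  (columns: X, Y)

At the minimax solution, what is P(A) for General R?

Row minima: A → -9, B → -8, C → -10; maximin = -8.
Column maxima: X → 5, Y → -7; minimax = -7.
-8 ≠ -7, so there is no saddle point; optimal play is mixed.
C is strictly dominated by A, so General R never plays it.
On the remaining 2×2 (A, B vs X, Y):
Let General R play A with probability p. Expected payoff against X: 5p + (-8)(1−p) = 13p − 8; against Y: (-9)p + (-7)(1−p) = −2p − 7.
Setting these equal: 13p − 8 = −2p − 7 ⇒ 15p = 1 ⇒ p = 1/15, and the value is (13)·(1/15) − 8 = -107/15.
For General C: with q = P(X), equating A's and B's payoffs gives 14q − 9 = −q − 7 ⇒ q = 2/15.

1/15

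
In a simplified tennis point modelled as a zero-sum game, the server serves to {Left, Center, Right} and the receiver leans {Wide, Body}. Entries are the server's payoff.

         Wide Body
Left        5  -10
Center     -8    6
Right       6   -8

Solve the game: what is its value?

Row minima: Left → -10, Center → -8, Right → -8; maximin = -8.
Column maxima: Wide → 6, Body → 6; minimax = 6.
-8 ≠ 6, so there is no saddle point; optimal play is mixed.
Left is strictly dominated by Right, so the server never plays it.
On the remaining 2×2 (Center, Right vs Wide, Body):
Let the server play Center with probability p. Expected payoff against Wide: (-8)p + 6(1−p) = −14p + 6; against Body: 6p + (-8)(1−p) = 14p − 8.
Setting these equal: −14p + 6 = 14p − 8 ⇒ −28p = -14 ⇒ p = 1/2, and the value is (-14)·(1/2) + 6 = -1.
For the receiver: with q = P(Wide), equating Center's and Right's payoffs gives −14q + 6 = 14q − 8 ⇒ q = 1/2.

-1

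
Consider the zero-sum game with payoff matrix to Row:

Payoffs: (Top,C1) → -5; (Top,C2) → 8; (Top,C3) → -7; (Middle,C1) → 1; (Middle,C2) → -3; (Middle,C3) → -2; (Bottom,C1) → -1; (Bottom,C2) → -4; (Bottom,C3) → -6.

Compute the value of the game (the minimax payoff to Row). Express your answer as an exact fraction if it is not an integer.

Row minima: Top → -7, Middle → -3, Bottom → -6; maximin = -3.
Column maxima: C1 → 1, C2 → 8, C3 → -2; minimax = -2.
-3 ≠ -2, so there is no saddle point; optimal play is mixed.
Bottom is strictly dominated by Middle, so Row never plays it.
C1 is strictly dominated by C3 (it gives Row strictly more in every row), so Column never plays it.
On the remaining 2×2 (Top, Middle vs C2, C3):
Let Row play Top with probability p. Expected payoff against C2: 8p + (-3)(1−p) = 11p − 3; against C3: (-7)p + (-2)(1−p) = −5p − 2.
Setting these equal: 11p − 3 = −5p − 2 ⇒ 16p = 1 ⇒ p = 1/16, and the value is (11)·(1/16) − 3 = -37/16.
For Column: with q = P(C2), equating Top's and Middle's payoffs gives 15q − 7 = −q − 2 ⇒ q = 5/16.

-37/16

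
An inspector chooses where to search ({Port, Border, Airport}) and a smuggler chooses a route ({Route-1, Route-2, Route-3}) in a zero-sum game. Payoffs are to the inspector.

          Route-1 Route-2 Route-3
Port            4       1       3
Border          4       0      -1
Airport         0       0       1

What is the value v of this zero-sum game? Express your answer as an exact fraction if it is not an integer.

1

Row minima: Port → 1, Border → -1, Airport → 0; maximin = 1.
Column maxima: Route-1 → 4, Route-2 → 1, Route-3 → 3; minimax = 1.
Since maximin = minimax = 1, there is a saddle point and the value is 1.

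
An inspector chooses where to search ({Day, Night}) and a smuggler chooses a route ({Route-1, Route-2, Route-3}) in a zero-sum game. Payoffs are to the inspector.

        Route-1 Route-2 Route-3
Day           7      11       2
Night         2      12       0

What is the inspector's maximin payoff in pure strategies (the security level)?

Row minima: Day → 2, Night → 0.
The best of these is 2.

2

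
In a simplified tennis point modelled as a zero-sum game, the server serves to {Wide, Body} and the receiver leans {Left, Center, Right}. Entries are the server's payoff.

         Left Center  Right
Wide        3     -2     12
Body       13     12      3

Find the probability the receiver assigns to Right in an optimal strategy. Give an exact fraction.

14/23

Row minima: Wide → -2, Body → 3; maximin = 3.
Column maxima: Left → 13, Center → 12, Right → 12; minimax = 12.
3 ≠ 12, so there is no saddle point; optimal play is mixed.
Left is strictly dominated by Center (it gives the server strictly more in every row), so the receiver never plays it.
On the remaining 2×2 (Wide, Body vs Center, Right):
Let the server play Wide with probability p. Expected payoff against Center: (-2)p + 12(1−p) = −14p + 12; against Right: 12p + 3(1−p) = 9p + 3.
Setting these equal: −14p + 12 = 9p + 3 ⇒ −23p = -9 ⇒ p = 9/23, and the value is (-14)·(9/23) + 12 = 150/23.
For the receiver: with q = P(Center), equating Wide's and Body's payoffs gives −14q + 12 = 9q + 3 ⇒ q = 9/23.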